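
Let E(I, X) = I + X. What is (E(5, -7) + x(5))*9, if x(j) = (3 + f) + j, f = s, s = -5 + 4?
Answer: 45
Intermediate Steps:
s = -1
f = -1
x(j) = 2 + j (x(j) = (3 - 1) + j = 2 + j)
(E(5, -7) + x(5))*9 = ((5 - 7) + (2 + 5))*9 = (-2 + 7)*9 = 5*9 = 45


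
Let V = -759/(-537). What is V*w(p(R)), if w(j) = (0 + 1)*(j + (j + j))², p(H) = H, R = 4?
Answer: 36432/179 ≈ 203.53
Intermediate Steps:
V = 253/179 (V = -759*(-1/537) = 253/179 ≈ 1.4134)
w(j) = 9*j² (w(j) = 1*(j + 2*j)² = 1*(3*j)² = 1*(9*j²) = 9*j²)
V*w(p(R)) = 253*(9*4²)/179 = 253*(9*16)/179 = (253/179)*144 = 36432/179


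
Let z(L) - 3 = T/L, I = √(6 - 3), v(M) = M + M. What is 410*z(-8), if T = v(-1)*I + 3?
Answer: 4305/4 + 205*√3/2 ≈ 1253.8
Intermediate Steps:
v(M) = 2*M
I = √3 ≈ 1.7320
T = 3 - 2*√3 (T = (2*(-1))*√3 + 3 = -2*√3 + 3 = 3 - 2*√3 ≈ -0.46410)
z(L) = 3 + (3 - 2*√3)/L
410*z(-8) = 410*((3 - 2*√3 + 3*(-8))/(-8)) = 410*(-(3 - 2*√3 - 24)/8) = 410*(-(-21 - 2*√3)/8) = 410*(21/8 + √3/4) = 4305/4 + 205*√3/2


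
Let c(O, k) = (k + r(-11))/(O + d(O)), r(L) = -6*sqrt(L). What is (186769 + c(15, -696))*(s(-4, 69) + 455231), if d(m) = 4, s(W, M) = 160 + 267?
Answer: 85086097530 - 143892*I*sqrt(11) ≈ 8.5086e+10 - 4.7724e+5*I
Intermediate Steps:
s(W, M) = 427
c(O, k) = (k - 6*I*sqrt(11))/(4 + O) (c(O, k) = (k - 6*I*sqrt(11))/(O + 4) = (k - 6*I*sqrt(11))/(4 + O))
(186769 + c(15, -696))*(s(-4, 69) + 455231) = (186769 + (-696 - 6*I*sqrt(11))/(4 + 15))*(427 + 455231) = (186769 + (-696 - 6*I*sqrt(11))/19)*455658 = (186769 + (-696/19 - 6*I*sqrt(11)/19))*455658 = (3547915/19 - 6*I*sqrt(11)/19)*455658 = 85086097530 - 143892*I*sqrt(11)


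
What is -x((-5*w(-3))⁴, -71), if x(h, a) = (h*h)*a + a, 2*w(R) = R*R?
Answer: 1193873902752551/256 ≈ 4.6636e+12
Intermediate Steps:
w(R) = R²/2 (w(R) = (R*R)/2 = R²/2)
x(h, a) = a + a*h² (x(h, a) = h²*a + a = a*h² + a = a + a*h²)
-x((-5*w(-3))⁴, -71) = -(-71)*(1 + ((-5*(-3)²/2)⁴)²) = -(-71)*(1 + ((-5*9/2)⁴)²) = -(-71)*(1 + ((-45/2)⁴)²) = -(-71)*(1 + (4100625/16)²) = -(-71)*(1 + 16815125390625/256) = -(-71)*16815125390881/256 = -1*(-1193873902752551/256) = 1193873902752551/256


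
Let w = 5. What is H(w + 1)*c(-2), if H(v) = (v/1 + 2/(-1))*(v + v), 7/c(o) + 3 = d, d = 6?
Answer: 112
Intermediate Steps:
c(o) = 7/3 (c(o) = 7/(-3 + 6) = 7/3)
H(v) = 2*v*(-2 + v) (H(v) = (v*1 + 2*(-1))*(2*v) = (v - 2)*(2*v) = (-2 + v)*(2*v) = 2*v*(-2 + v))
H(w + 1)*c(-2) = (2*(5 + 1)*(-2 + (5 + 1)))*(7/3) = (2*6*(-2 + 6))*(7/3) = (2*6*4)*(7/3) = 48*(7/3) = 112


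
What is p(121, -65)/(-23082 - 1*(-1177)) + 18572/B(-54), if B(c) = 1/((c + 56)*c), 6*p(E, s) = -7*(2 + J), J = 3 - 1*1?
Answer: -131809569826/65715 ≈ -2.0058e+6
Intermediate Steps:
J = 2 (J = 3 - 1 = 2)
p(E, s) = -14/3 (p(E, s) = (-7*(2 + 2))/6 = (-7*4)/6 = (⅙)*(-28) = -14/3)
B(c) = 1/(c*(56 + c)) (B(c) = 1/((56 + c)*c) = 1/(c*(56 + c)))
p(121, -65)/(-23082 - 1*(-1177)) + 18572/B(-54) = -14/(3*(-23082 - 1*(-1177))) + 18572/((1/((-54)*(56 - 54)))) = -14/(3*(-23082 + 1177)) + 18572/((-1/54/2)) = -14/3/(-21905) + 18572/((-1/54*½)) = -14/3*(-1/21905) + 18572/(-1/108) = 14/65715 + 18572*(-108) = 14/65715 - 2005776 = -131809569826/65715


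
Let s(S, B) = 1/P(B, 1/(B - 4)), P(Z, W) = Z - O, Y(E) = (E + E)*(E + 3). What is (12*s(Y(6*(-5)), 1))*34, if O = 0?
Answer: 408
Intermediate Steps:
Y(E) = 2*E*(3 + E) (Y(E) = (2*E)*(3 + E) = 2*E*(3 + E))
P(Z, W) = Z (P(Z, W) = Z - 1*0 = Z + 0 = Z)
s(S, B) = 1/B
(12*s(Y(6*(-5)), 1))*34 = (12/1)*34 = (12*1)*34 = 12*34 = 408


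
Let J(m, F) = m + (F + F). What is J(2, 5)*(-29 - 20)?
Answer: -588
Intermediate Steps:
J(m, F) = m + 2*F
J(2, 5)*(-29 - 20) = (2 + 2*5)*(-29 - 20) = (2 + 10)*(-49) = 12*(-49) = -588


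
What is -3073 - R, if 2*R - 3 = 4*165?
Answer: -6809/2 ≈ -3404.5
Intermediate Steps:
R = 663/2 (R = 3/2 + (4*165)/2 = 3/2 + (½)*660 = 3/2 + 330 = 663/2 ≈ 331.50)
-3073 - R = -3073 - 1*663/2 = -3073 - 663/2 = -6809/2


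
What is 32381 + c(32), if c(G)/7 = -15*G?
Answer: 29021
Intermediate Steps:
c(G) = -105*G (c(G) = 7*(-15*G) = -105*G)
32381 + c(32) = 32381 - 105*32 = 32381 - 3360 = 29021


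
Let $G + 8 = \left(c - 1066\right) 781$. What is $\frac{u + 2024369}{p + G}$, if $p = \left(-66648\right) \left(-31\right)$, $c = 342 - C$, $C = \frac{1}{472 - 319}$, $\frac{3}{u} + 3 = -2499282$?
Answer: $\frac{258033228884262}{191275718661065} \approx 1.349$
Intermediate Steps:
$u = - \frac{1}{833095}$ ($u = \frac{3}{-3 - 2499282} = \frac{3}{-2499285} = 3 \left(- \frac{1}{2499285}\right) = - \frac{1}{833095} \approx -1.2003 \cdot 10^{-6}$)
$C = \frac{1}{153} \approx 0.0065359$
$c = \frac{52325}{153}$ ($c = 342 - \frac{1}{153} = \frac{52325}{153} \approx 341.99$)
$G = - \frac{86514937}{153}$ ($G = -8 + \left(\frac{52325}{153} - 1066\right) 781 = -8 - \frac{86513713}{153} = - \frac{86514937}{153} \approx -5.6546 \cdot 10^{5}$)
$p = 2066088$
$\frac{u + 2024369}{p + G} = \frac{- \frac{1}{833095} + 2024369}{2066088 - \frac{86514937}{153}} = \frac{1686491692054}{833095 \cdot \frac{229596527}{153}} = \frac{1686491692054}{833095} \cdot \frac{153}{229596527} = \frac{258033228884262}{191275718661065}$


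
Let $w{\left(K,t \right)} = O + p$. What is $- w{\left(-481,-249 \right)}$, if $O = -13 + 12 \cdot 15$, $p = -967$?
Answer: $800$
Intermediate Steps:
$O = 167$ ($O = -13 + 180 = 167$)
$w{\left(K,t \right)} = -800$ ($w{\left(K,t \right)} = 167 - 967 = -800$)
$- w{\left(-481,-249 \right)} = \left(-1\right) \left(-800\right) = 800$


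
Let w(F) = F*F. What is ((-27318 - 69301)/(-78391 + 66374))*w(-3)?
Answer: 869571/12017 ≈ 72.362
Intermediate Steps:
w(F) = F²
((-27318 - 69301)/(-78391 + 66374))*w(-3) = ((-27318 - 69301)/(-78391 + 66374))*(-3)² = -96619/(-12017)*9 = -96619*(-1/12017)*9 = (96619/12017)*9 = 869571/12017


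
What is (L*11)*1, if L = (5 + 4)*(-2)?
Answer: -198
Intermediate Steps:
L = -18 (L = 9*(-2) = -18)
(L*11)*1 = -18*11*1 = -198*1 = -198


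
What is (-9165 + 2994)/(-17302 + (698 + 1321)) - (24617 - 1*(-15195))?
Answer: -35790625/899 ≈ -39812.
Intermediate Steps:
(-9165 + 2994)/(-17302 + (698 + 1321)) - (24617 - 1*(-15195)) = -6171/(-17302 + 2019) - (24617 + 15195) = -6171/(-15283) - 1*39812 = -6171*(-1/15283) - 39812 = 363/899 - 39812 = -35790625/899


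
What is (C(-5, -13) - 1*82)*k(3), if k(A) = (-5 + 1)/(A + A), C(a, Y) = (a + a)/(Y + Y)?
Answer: 2122/39 ≈ 54.410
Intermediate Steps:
C(a, Y) = a/Y (C(a, Y) = (2*a)/((2*Y)) = (2*a)*(1/(2*Y)) = a/Y)
k(A) = -2/A (k(A) = -4*1/(2*A) = -2/A)
(C(-5, -13) - 1*82)*k(3) = (-5/(-13) - 1*82)*(-2/3) = (-5*(-1/13) - 82)*(-2*⅓) = (5/13 - 82)*(-⅔) = -1061/13*(-⅔) = 2122/39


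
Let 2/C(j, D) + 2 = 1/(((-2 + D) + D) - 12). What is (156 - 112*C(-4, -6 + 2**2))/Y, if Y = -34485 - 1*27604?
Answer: -9804/2297293 ≈ -0.0042676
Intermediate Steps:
Y = -62089 (Y = -34485 - 27604 = -62089)
C(j, D) = 2/(-2 + 1/(-14 + 2*D)) (C(j, D) = 2/(-2 + 1/(((-2 + D) + D) - 12)) = 2/(-2 + 1/((-2 + 2*D) - 12)) = 2/(-2 + 1/(-14 + 2*D)))
(156 - 112*C(-4, -6 + 2**2))/Y = (156 - 448*(7 - (-6 + 2**2))/(-29 + 4*(-6 + 2**2)))/(-62089) = (156 - 448*(7 - (-6 + 4))/(-29 + 4*(-6 + 4)))*(-1/62089) = (156 - 448*(7 - 1*(-2))/(-29 + 4*(-2)))*(-1/62089) = (156 - 448*(7 + 2)/(-29 - 8))*(-1/62089) = (156 - 448*9/(-37))*(-1/62089) = (156 - 448*(-1)*9/37)*(-1/62089) = (156 - 112*(-36/37))*(-1/62089) = (156 + 4032/37)*(-1/62089) = (9804/37)*(-1/62089) = -9804/2297293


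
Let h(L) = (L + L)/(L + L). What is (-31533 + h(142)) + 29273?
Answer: -2259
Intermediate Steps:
h(L) = 1 (h(L) = (2*L)/((2*L)) = (2*L)*(1/(2*L)) = 1)
(-31533 + h(142)) + 29273 = (-31533 + 1) + 29273 = -31532 + 29273 = -2259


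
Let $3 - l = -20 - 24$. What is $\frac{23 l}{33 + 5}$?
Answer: $\frac{1081}{38} \approx 28.447$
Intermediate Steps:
$l = 47$ ($l = 3 - \left(-20 - 24\right) = 3 - -44 = 3 + 44 = 47$)
$\frac{23 l}{33 + 5} = \frac{23 \cdot 47}{33 + 5} = \frac{1081}{38}$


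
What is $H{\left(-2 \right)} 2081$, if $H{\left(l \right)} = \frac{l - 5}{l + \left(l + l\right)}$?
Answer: $\frac{14567}{6} \approx 2427.8$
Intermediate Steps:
$H{\left(l \right)} = \frac{-5 + l}{3 l}$ ($H{\left(l \right)} = \frac{-5 + l}{l + 2 l} = \frac{-5 + l}{3 l}$)
$H{\left(-2 \right)} 2081 = \frac{-5 - 2}{3 \left(-2\right)} 2081 = \frac{1}{3} \left(- \frac{1}{2}\right) \left(-7\right) 2081 = \frac{7}{6} \cdot 2081 = \frac{14567}{6}$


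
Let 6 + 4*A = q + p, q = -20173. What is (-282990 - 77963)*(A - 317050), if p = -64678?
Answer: 488389983321/4 ≈ 1.2210e+11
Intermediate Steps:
A = -84857/4 (A = -3/2 + (-20173 - 64678)/4 = -3/2 + (¼)*(-84851) = -3/2 - 84851/4 = -84857/4 ≈ -21214.)
(-282990 - 77963)*(A - 317050) = (-282990 - 77963)*(-84857/4 - 317050) = -360953*(-1353057/4) = 488389983321/4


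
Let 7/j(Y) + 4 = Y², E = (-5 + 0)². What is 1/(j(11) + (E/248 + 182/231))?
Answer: 319176/302743 ≈ 1.0543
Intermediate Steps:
E = 25 (E = (-5)² = 25)
j(Y) = 7/(-4 + Y²)
1/(j(11) + (E/248 + 182/231)) = 1/(7/(-4 + 11²) + (25/248 + 182/231)) = 1/(7/(-4 + 121) + (25*(1/248) + 182*(1/231))) = 1/(7/117 + (25/248 + 26/33)) = 1/(7*(1/117) + 7273/8184) = 1/(7/117 + 7273/8184) = 1/(302743/319176) = 319176/302743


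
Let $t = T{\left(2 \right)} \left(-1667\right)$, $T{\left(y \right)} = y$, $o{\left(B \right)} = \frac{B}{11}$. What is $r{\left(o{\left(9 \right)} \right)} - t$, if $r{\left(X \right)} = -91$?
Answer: $3243$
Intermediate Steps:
$o{\left(B \right)} = \frac{B}{11}$ ($o{\left(B \right)} = B \frac{1}{11} = \frac{B}{11}$)
$t = -3334$ ($t = 2 \left(-1667\right) = -3334$)
$r{\left(o{\left(9 \right)} \right)} - t = -91 - -3334 = -91 + 3334 = 3243$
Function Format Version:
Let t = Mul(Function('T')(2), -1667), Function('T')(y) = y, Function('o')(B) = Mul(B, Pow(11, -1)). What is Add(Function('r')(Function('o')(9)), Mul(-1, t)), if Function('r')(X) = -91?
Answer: 3243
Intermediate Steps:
Function('o')(B) = Mul(Rational(1, 11), B) (Function('o')(B) = Mul(B, Rational(1, 11)) = Mul(Rational(1, 11), B))
t = -3334 (t = Mul(2, -1667) = -3334)
Add(Function('r')(Function('o')(9)), Mul(-1, t)) = Add(-91, Mul(-1, -3334)) = Add(-91, 3334) = 3243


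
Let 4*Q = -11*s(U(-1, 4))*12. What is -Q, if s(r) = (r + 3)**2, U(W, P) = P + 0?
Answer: 1617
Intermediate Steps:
U(W, P) = P
s(r) = (3 + r)**2
Q = -1617 (Q = (-11*(3 + 4)**2*12)/4 = (-11*7**2*12)/4 = (-11*49*12)/4 = (-539*12)/4 = (1/4)*(-6468) = -1617)
-Q = -1*(-1617) = 1617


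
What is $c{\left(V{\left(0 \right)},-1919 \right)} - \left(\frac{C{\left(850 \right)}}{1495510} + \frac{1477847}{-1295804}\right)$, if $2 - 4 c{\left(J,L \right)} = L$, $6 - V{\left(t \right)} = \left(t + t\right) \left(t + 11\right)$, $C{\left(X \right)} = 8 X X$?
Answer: $\frac{46269551151309}{96894392002} \approx 477.53$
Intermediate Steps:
$C{\left(X \right)} = 8 X^{2}$
$V{\left(t \right)} = 6 - 2 t \left(11 + t\right)$ ($V{\left(t \right)} = 6 - \left(t + t\right) \left(t + 11\right) = 6 - 2 t \left(11 + t\right)$)
$c{\left(J,L \right)} = \frac{1}{2} - \frac{L}{4}$
$c{\left(V{\left(0 \right)},-1919 \right)} - \left(\frac{C{\left(850 \right)}}{1495510} + \frac{1477847}{-1295804}\right) = \left(\frac{1}{2} - - \frac{1919}{4}\right) - \left(\frac{8 \cdot 850^{2}}{1495510} + \frac{1477847}{-1295804}\right) = \left(\frac{1}{2} + \frac{1919}{4}\right) - \left(8 \cdot 722500 \cdot \frac{1}{1495510} + 1477847 \left(- \frac{1}{1295804}\right)\right) = \frac{1921}{4} - \left(5780000 \cdot \frac{1}{1495510} - \frac{1477847}{1295804}\right) = \frac{1921}{4} - \left(\frac{578000}{149551} - \frac{1477847}{1295804}\right) = \frac{1921}{4} - \frac{527961215303}{193788784004} = \frac{46269551151309}{96894392002}$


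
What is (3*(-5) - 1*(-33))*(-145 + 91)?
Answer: -972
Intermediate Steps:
(3*(-5) - 1*(-33))*(-145 + 91) = (-15 + 33)*(-54) = 18*(-54) = -972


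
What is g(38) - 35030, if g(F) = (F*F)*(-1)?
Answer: -36474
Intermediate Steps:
g(F) = -F² (g(F) = F²*(-1) = -F²)
g(38) - 35030 = -1*38² - 35030 = -1*1444 - 35030 = -1444 - 35030 = -36474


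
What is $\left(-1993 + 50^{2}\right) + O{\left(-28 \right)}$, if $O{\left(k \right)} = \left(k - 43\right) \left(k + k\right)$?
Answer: $4483$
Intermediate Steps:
$O{\left(k \right)} = 2 k \left(-43 + k\right)$ ($O{\left(k \right)} = \left(-43 + k\right) 2 k = 2 k \left(-43 + k\right)$)
$\left(-1993 + 50^{2}\right) + O{\left(-28 \right)} = \left(-1993 + 50^{2}\right) + 2 \left(-28\right) \left(-43 - 28\right) = \left(-1993 + 2500\right) + 2 \left(-28\right) \left(-71\right) = 507 + 3976 = 4483$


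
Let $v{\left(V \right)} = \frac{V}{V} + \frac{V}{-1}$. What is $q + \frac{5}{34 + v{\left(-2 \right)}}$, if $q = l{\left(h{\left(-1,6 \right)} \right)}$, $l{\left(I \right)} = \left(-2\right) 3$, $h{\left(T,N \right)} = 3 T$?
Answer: $- \frac{217}{37} \approx -5.8649$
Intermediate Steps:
$l{\left(I \right)} = -6$
$v{\left(V \right)} = 1 - V$ ($v{\left(V \right)} = 1 + V \left(-1\right) = 1 - V$)
$q = -6$
$q + \frac{5}{34 + v{\left(-2 \right)}} = -6 + \frac{5}{34 + \left(1 - -2\right)} = -6 + \frac{5}{34 + \left(1 + 2\right)} = -6 + \frac{5}{34 + 3} = -6 + \frac{5}{37} = - \frac{217}{37}$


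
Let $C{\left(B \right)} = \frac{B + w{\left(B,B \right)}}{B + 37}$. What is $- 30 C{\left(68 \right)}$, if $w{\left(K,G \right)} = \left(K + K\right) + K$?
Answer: $- \frac{544}{7} \approx -77.714$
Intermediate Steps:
$w{\left(K,G \right)} = 3 K$ ($w{\left(K,G \right)} = 2 K + K = 3 K$)
$C{\left(B \right)} = \frac{4 B}{37 + B}$ ($C{\left(B \right)} = \frac{B + 3 B}{B + 37} = \frac{4 B}{37 + B}$)
$- 30 C{\left(68 \right)} = - 30 \cdot 4 \cdot 68 \frac{1}{37 + 68} = - 30 \cdot 4 \cdot 68 \cdot \frac{1}{105} = \left(-30\right) \frac{272}{105} = - \frac{544}{7}$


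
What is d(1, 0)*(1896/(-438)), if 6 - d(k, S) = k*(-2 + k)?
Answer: -2212/73 ≈ -30.301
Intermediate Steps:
d(k, S) = 6 - k*(-2 + k)
d(1, 0)*(1896/(-438)) = (6 - 1*1² + 2*1)*(1896/(-438)) = (6 - 1*1 + 2)*(1896*(-1/438)) = (6 - 1 + 2)*(-316/73) = 7*(-316/73) = -2212/73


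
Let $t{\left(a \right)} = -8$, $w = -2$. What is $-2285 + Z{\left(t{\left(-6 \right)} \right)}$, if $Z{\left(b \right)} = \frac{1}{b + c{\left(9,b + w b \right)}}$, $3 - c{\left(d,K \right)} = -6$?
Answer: $-2284$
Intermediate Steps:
$c{\left(d,K \right)} = 9$ ($c{\left(d,K \right)} = 3 - -6 = 3 + 6 = 9$)
$Z{\left(b \right)} = \frac{1}{9 + b}$ ($Z{\left(b \right)} = \frac{1}{b + 9} = \frac{1}{9 + b}$)
$-2285 + Z{\left(t{\left(-6 \right)} \right)} = -2285 + \frac{1}{9 - 8} = -2285 + 1^{-1} = -2285 + 1 = -2284$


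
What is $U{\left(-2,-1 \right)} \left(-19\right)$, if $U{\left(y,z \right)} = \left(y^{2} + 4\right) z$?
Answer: $152$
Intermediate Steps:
$U{\left(y,z \right)} = z \left(4 + y^{2}\right)$ ($U{\left(y,z \right)} = \left(4 + y^{2}\right) z = z \left(4 + y^{2}\right)$)
$U{\left(-2,-1 \right)} \left(-19\right) = - (4 + \left(-2\right)^{2}) \left(-19\right) = - (4 + 4) \left(-19\right) = \left(-1\right) 8 \left(-19\right) = \left(-8\right) \left(-19\right) = 152$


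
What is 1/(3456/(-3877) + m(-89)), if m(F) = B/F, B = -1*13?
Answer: -345053/257183 ≈ -1.3417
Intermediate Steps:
B = -13
m(F) = -13/F
1/(3456/(-3877) + m(-89)) = 1/(3456/(-3877) - 13/(-89)) = 1/(3456*(-1/3877) - 13*(-1/89)) = 1/(-3456/3877 + 13/89) = 1/(-257183/345053) = -345053/257183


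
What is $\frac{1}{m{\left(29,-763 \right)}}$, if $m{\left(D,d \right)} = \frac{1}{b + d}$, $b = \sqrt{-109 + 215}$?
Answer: $-763 + \sqrt{106} \approx -752.7$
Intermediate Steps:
$b = \sqrt{106} \approx 10.296$
$m{\left(D,d \right)} = \frac{1}{d + \sqrt{106}}$ ($m{\left(D,d \right)} = \frac{1}{\sqrt{106} + d} = \frac{1}{d + \sqrt{106}}$)
$\frac{1}{m{\left(29,-763 \right)}} = \frac{1}{\frac{1}{-763 + \sqrt{106}}} = -763 + \sqrt{106}$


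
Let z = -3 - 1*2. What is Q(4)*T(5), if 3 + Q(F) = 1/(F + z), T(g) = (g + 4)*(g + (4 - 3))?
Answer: -216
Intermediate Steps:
T(g) = (1 + g)*(4 + g) (T(g) = (4 + g)*(g + 1) = (4 + g)*(1 + g) = (1 + g)*(4 + g))
z = -5 (z = -3 - 2 = -5)
Q(F) = -3 + 1/(-5 + F) (Q(F) = -3 + 1/(F - 5) = -3 + 1/(-5 + F))
Q(4)*T(5) = ((16 - 3*4)/(-5 + 4))*(4 + 5² + 5*5) = ((16 - 12)/(-1))*(4 + 25 + 25) = -1*4*54 = -4*54 = -216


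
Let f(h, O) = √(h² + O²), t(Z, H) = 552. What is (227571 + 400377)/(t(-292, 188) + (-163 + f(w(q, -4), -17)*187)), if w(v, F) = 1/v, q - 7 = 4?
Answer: -244271772/9955009 + 10675116*√34970/9955009 ≈ 175.99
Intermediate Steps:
q = 11 (q = 7 + 4 = 11)
f(h, O) = √(O² + h²)
(227571 + 400377)/(t(-292, 188) + (-163 + f(w(q, -4), -17)*187)) = (227571 + 400377)/(552 + (-163 + √((-17)² + (1/11)²)*187)) = 627948/(552 + (-163 + √(289 + (1/11)²)*187)) = 627948/(552 + (-163 + √(289 + 1/121)*187)) = 627948/(552 + (-163 + √(34970/121)*187)) = 627948/(552 + (-163 + (√34970/11)*187)) = 627948/(552 + (-163 + 17*√34970)) = 627948/(389 + 17*√34970)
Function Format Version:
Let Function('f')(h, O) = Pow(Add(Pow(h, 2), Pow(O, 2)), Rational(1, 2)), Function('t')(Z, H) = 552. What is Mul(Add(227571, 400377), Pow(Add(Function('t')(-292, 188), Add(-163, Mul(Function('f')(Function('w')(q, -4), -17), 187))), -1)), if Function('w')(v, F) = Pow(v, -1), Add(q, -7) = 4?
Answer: Add(Rational(-244271772, 9955009), Mul(Rational(10675116, 9955009), Pow(34970, Rational(1, 2)))) ≈ 175.99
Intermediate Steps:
q = 11 (q = Add(7, 4) = 11)
Function('f')(h, O) = Pow(Add(Pow(O, 2), Pow(h, 2)), Rational(1, 2))
Mul(Add(227571, 400377), Pow(Add(Function('t')(-292, 188), Add(-163, Mul(Function('f')(Function('w')(q, -4), -17), 187))), -1)) = Mul(Add(227571, 400377), Pow(Add(552, Add(-163, Mul(Pow(Add(Pow(-17, 2), Pow(Pow(11, -1), 2)), Rational(1, 2)), 187))), -1)) = Mul(627948, Pow(Add(552, Add(-163, Mul(Pow(Add(289, Pow(Rational(1, 11), 2)), Rational(1, 2)), 187))), -1)) = Mul(627948, Pow(Add(552, Add(-163, Mul(Pow(Add(289, Rational(1, 121)), Rational(1, 2)), 187))), -1)) = Mul(627948, Pow(Add(552, Add(-163, Mul(Pow(Rational(34970, 121), Rational(1, 2)), 187))), -1)) = Mul(627948, Pow(Add(552, Add(-163, Mul(Mul(Rational(1, 11), Pow(34970, Rational(1, 2))), 187))), -1)) = Mul(627948, Pow(Add(552, Add(-163, Mul(17, Pow(34970, Rational(1, 2))))), -1)) = Mul(627948, Pow(Add(389, Mul(17, Pow(34970, Rational(1, 2)))), -1))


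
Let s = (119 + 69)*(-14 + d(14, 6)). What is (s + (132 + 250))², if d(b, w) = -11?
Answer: 18645124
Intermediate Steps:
s = -4700 (s = (119 + 69)*(-14 - 11) = 188*(-25) = -4700)
(s + (132 + 250))² = (-4700 + (132 + 250))² = (-4700 + 382)² = (-4318)² = 18645124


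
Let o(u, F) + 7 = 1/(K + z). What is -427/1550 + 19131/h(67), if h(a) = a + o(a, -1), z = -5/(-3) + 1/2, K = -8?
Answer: 86413551/270475 ≈ 319.49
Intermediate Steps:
z = 13/6 (z = -5*(-⅓) + 1*(½) = 5/3 + ½ = 13/6 ≈ 2.1667)
o(u, F) = -251/35 (o(u, F) = -7 + 1/(-8 + 13/6) = -7 + 1/(-35/6) = -7 - 6/35 = -251/35)
h(a) = -251/35 + a (h(a) = a - 251/35 = -251/35 + a)
-427/1550 + 19131/h(67) = -427/1550 + 19131/(-251/35 + 67) = -427*1/1550 + 19131/(2094/35) = -427/1550 + 19131*(35/2094) = -427/1550 + 223195/698 = 86413551/270475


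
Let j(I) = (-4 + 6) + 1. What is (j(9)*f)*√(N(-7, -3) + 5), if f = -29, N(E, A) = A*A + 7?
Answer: -87*√21 ≈ -398.68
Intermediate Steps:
N(E, A) = 7 + A² (N(E, A) = A² + 7 = 7 + A²)
j(I) = 3 (j(I) = 2 + 1 = 3)
(j(9)*f)*√(N(-7, -3) + 5) = (3*(-29))*√((7 + (-3)²) + 5) = -87*√((7 + 9) + 5) = -87*√(16 + 5) = -87*√21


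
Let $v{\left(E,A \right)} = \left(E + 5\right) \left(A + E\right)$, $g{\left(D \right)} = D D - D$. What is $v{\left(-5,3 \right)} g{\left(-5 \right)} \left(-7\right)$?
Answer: $0$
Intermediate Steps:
$g{\left(D \right)} = D^{2} - D$
$v{\left(E,A \right)} = \left(5 + E\right) \left(A + E\right)$
$v{\left(-5,3 \right)} g{\left(-5 \right)} \left(-7\right) = \left(\left(-5\right)^{2} + 5 \cdot 3 + 5 \left(-5\right) + 3 \left(-5\right)\right) \left(- 5 \left(-1 - 5\right)\right) \left(-7\right) = \left(25 + 15 - 25 - 15\right) \left(\left(-5\right) \left(-6\right)\right) \left(-7\right) = 0 \cdot 30 \left(-7\right) = 0 \left(-7\right) = 0$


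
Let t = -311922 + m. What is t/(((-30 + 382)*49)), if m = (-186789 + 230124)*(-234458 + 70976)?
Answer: -885600549/2156 ≈ -4.1076e+5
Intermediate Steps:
m = -7084492470 (m = 43335*(-163482) = -7084492470)
t = -7084804392 (t = -311922 - 7084492470 = -7084804392)
t/(((-30 + 382)*49)) = -7084804392*1/(49*(-30 + 382)) = -7084804392/(352*49) = -7084804392/17248 = -7084804392*1/17248 = -885600549/2156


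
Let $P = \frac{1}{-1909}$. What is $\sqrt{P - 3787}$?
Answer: $\frac{2 i \sqrt{3450223514}}{1909} \approx 61.539 i$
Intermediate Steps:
$P = - \frac{1}{1909} \approx -0.00052383$
$\sqrt{P - 3787} = \sqrt{- \frac{1}{1909} - 3787} = \sqrt{- \frac{7229384}{1909}} = \frac{2 i \sqrt{3450223514}}{1909}$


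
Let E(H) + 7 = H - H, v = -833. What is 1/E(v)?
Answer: -1/7 ≈ -0.14286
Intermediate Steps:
E(H) = -7 (E(H) = -7 + (H - H) = -7 + 0 = -7)
1/E(v) = 1/(-7) = -1/7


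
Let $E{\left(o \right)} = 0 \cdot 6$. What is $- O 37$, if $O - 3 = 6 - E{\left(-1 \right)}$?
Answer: $-333$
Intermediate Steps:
$E{\left(o \right)} = 0$
$O = 9$ ($O = 3 + \left(6 - 0\right) = 3 + \left(6 + 0\right) = 3 + 6 = 9$)
$- O 37 = - 9 \cdot 37 = \left(-1\right) 333 = -333$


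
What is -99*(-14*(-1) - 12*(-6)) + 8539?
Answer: 25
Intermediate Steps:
-99*(-14*(-1) - 12*(-6)) + 8539 = -99*(14 + 72) + 8539 = -99*86 + 8539 = -8514 + 8539 = 25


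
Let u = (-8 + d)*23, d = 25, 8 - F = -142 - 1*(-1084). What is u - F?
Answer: 1325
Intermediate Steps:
F = -934 (F = 8 - (-142 - 1*(-1084)) = 8 - (-142 + 1084) = 8 - 1*942 = 8 - 942 = -934)
u = 391 (u = (-8 + 25)*23 = 17*23 = 391)
u - F = 391 - 1*(-934) = 391 + 934 = 1325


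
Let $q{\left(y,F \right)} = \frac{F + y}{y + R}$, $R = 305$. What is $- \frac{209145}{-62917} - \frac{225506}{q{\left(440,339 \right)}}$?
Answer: $- \frac{10570017022535}{49012343} \approx -2.1566 \cdot 10^{5}$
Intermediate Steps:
$q{\left(y,F \right)} = \frac{F + y}{305 + y}$ ($q{\left(y,F \right)} = \frac{F + y}{y + 305} = \frac{F + y}{305 + y}$)
$- \frac{209145}{-62917} - \frac{225506}{q{\left(440,339 \right)}} = - \frac{209145}{-62917} - \frac{225506}{\frac{1}{305 + 440} \left(339 + 440\right)} = \left(-209145\right) \left(- \frac{1}{62917}\right) - \frac{225506}{\frac{1}{745} \cdot 779} = \frac{209145}{62917} - \frac{225506}{\frac{1}{745} \cdot 779} = \frac{209145}{62917} - \frac{225506}{\frac{779}{745}} = \frac{209145}{62917} - \frac{168001970}{779} = - \frac{10570017022535}{49012343}$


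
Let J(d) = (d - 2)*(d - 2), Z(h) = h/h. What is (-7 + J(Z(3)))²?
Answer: 36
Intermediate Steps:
Z(h) = 1
J(d) = (-2 + d)² (J(d) = (-2 + d)*(-2 + d) = (-2 + d)²)
(-7 + J(Z(3)))² = (-7 + (-2 + 1)²)² = (-7 + (-1)²)² = (-7 + 1)² = (-6)² = 36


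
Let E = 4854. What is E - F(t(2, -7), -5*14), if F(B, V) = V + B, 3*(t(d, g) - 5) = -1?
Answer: 14758/3 ≈ 4919.3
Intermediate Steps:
t(d, g) = 14/3 (t(d, g) = 5 + (⅓)*(-1) = 5 - ⅓ = 14/3)
F(B, V) = B + V
E - F(t(2, -7), -5*14) = 4854 - (14/3 - 5*14) = 4854 - (14/3 - 70) = 4854 - 1*(-196/3) = 4854 + 196/3 = 14758/3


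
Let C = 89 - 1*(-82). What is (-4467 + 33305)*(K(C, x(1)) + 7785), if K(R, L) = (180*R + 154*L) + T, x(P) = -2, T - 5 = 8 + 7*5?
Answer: 1104639590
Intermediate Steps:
T = 48 (T = 5 + (8 + 7*5) = 5 + (8 + 35) = 5 + 43 = 48)
C = 171 (C = 89 + 82 = 171)
K(R, L) = 48 + 154*L + 180*R (K(R, L) = (180*R + 154*L) + 48 = (154*L + 180*R) + 48 = 48 + 154*L + 180*R)
(-4467 + 33305)*(K(C, x(1)) + 7785) = (-4467 + 33305)*((48 + 154*(-2) + 180*171) + 7785) = 28838*((48 - 308 + 30780) + 7785) = 28838*(30520 + 7785) = 28838*38305 = 1104639590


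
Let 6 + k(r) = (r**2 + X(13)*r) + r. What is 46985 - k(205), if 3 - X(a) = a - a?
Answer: 4146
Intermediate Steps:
X(a) = 3 (X(a) = 3 - (a - a) = 3 - 1*0 = 3 + 0 = 3)
k(r) = -6 + r**2 + 4*r (k(r) = -6 + ((r**2 + 3*r) + r) = -6 + (r**2 + 4*r) = -6 + r**2 + 4*r)
46985 - k(205) = 46985 - (-6 + 205**2 + 4*205) = 46985 - (-6 + 42025 + 820) = 46985 - 1*42839 = 46985 - 42839 = 4146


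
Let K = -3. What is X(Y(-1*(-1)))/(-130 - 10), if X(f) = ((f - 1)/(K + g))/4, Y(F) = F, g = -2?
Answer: 0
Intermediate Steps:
X(f) = 1/20 - f/20 (X(f) = ((f - 1)/(-3 - 2))/4 = ((-1 + f)/(-5))*(¼) = ((-1 + f)*(-⅕))*(¼) = (⅕ - f/5)*(¼) = 1/20 - f/20)
X(Y(-1*(-1)))/(-130 - 10) = (1/20 - (-1)*(-1)/20)/(-130 - 10) = (1/20 - 1/20*1)/(-140) = (1/20 - 1/20)*(-1/140) = 0*(-1/140) = 0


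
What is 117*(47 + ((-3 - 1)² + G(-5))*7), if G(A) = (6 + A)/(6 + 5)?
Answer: 205452/11 ≈ 18677.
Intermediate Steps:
G(A) = 6/11 + A/11 (G(A) = (6 + A)/11 = (6 + A)*(1/11) = 6/11 + A/11)
117*(47 + ((-3 - 1)² + G(-5))*7) = 117*(47 + ((-3 - 1)² + (6/11 + (1/11)*(-5)))*7) = 117*(47 + ((-4)² + (6/11 - 5/11))*7) = 117*(47 + (16 + 1/11)*7) = 117*(47 + (177/11)*7) = 117*(47 + 1239/11) = 117*(1756/11) = 205452/11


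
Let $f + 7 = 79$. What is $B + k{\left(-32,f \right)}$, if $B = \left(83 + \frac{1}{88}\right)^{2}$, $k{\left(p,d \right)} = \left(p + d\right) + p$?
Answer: $\frac{53424977}{7744} \approx 6898.9$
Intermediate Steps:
$f = 72$ ($f = -7 + 79 = 72$)
$k{\left(p,d \right)} = d + 2 p$ ($k{\left(p,d \right)} = \left(d + p\right) + p = d + 2 p$)
$B = \frac{53363025}{7744}$ ($B = \left(83 + \frac{1}{88}\right)^{2} = \left(\frac{7305}{88}\right)^{2} = \frac{53363025}{7744} \approx 6890.9$)
$B + k{\left(-32,f \right)} = \frac{53363025}{7744} + \left(72 + 2 \left(-32\right)\right) = \frac{53363025}{7744} + \left(72 - 64\right) = \frac{53363025}{7744} + 8 = \frac{53424977}{7744}$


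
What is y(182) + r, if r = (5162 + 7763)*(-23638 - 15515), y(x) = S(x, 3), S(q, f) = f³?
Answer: -506052498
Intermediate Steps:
y(x) = 27 (y(x) = 3³ = 27)
r = -506052525 (r = 12925*(-39153) = -506052525)
y(182) + r = 27 - 506052525 = -506052498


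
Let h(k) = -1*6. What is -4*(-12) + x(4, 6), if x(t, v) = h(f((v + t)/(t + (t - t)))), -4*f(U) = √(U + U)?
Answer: 42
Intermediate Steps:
f(U) = -√2*√U/4 (f(U) = -√(U + U)/4 = -√2*√U/4)
h(k) = -6
x(t, v) = -6
-4*(-12) + x(4, 6) = -4*(-12) - 6 = 48 - 6 = 42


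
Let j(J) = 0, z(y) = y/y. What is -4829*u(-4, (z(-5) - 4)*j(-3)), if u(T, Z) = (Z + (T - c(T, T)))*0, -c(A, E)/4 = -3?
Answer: 0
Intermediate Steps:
z(y) = 1
c(A, E) = 12 (c(A, E) = -4*(-3) = 12)
u(T, Z) = 0 (u(T, Z) = (Z + (T - 1*12))*0 = (Z + (T - 12))*0 = (Z + (-12 + T))*0 = (-12 + T + Z)*0 = 0)
-4829*u(-4, (z(-5) - 4)*j(-3)) = -4829*0 = 0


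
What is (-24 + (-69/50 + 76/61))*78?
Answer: -2870751/1525 ≈ -1882.5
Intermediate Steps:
(-24 + (-69/50 + 76/61))*78 = (-24 - 409/3050)*78 = -73609/3050*78 = -2870751/1525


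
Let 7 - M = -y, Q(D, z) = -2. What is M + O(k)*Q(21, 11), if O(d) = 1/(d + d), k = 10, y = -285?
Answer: -2781/10 ≈ -278.10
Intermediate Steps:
O(d) = 1/(2*d)
M = -278 (M = 7 - (-1)*(-285) = 7 - 1*285 = 7 - 285 = -278)
M + O(k)*Q(21, 11) = -278 + ((½)/10)*(-2) = -278 + ((½)*(⅒))*(-2) = -278 + (1/20)*(-2) = -278 - ⅒ = -2781/10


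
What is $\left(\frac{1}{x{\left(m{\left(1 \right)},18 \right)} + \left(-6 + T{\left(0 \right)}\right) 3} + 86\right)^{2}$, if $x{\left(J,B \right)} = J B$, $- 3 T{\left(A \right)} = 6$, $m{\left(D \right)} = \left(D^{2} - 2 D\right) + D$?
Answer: $\frac{4255969}{576} \approx 7388.8$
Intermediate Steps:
$m{\left(D \right)} = D^{2} - D$
$T{\left(A \right)} = -2$ ($T{\left(A \right)} = \left(- \frac{1}{3}\right) 6 = -2$)
$x{\left(J,B \right)} = B J$
$\left(\frac{1}{x{\left(m{\left(1 \right)},18 \right)} + \left(-6 + T{\left(0 \right)}\right) 3} + 86\right)^{2} = \left(\frac{1}{18 \cdot 1 \left(-1 + 1\right) + \left(-6 - 2\right) 3} + 86\right)^{2} = \left(\frac{1}{18 \cdot 1 \cdot 0 - 24} + 86\right)^{2} = \left(\frac{1}{18 \cdot 0 - 24} + 86\right)^{2} = \left(\frac{1}{0 - 24} + 86\right)^{2} = \left(\frac{1}{-24} + 86\right)^{2} = \left(- \frac{1}{24} + 86\right)^{2} = \left(\frac{2063}{24}\right)^{2} = \frac{4255969}{576}$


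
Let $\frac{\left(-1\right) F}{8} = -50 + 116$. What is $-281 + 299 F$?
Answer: $-158153$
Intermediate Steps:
$F = -528$ ($F = - 8 \left(-50 + 116\right) = \left(-8\right) 66 = -528$)
$-281 + 299 F = -281 + 299 \left(-528\right) = -281 - 157872 = -158153$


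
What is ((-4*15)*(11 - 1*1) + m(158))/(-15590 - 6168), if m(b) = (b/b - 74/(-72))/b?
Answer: 3412727/123759504 ≈ 0.027575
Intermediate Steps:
m(b) = 73/(36*b) (m(b) = (1 - 74*(-1/72))/b = (1 + 37/36)/b = 73/(36*b))
((-4*15)*(11 - 1*1) + m(158))/(-15590 - 6168) = ((-4*15)*(11 - 1*1) + (73/36)/158)/(-15590 - 6168) = (-60*(11 - 1) + (73/36)*(1/158))/(-21758) = (-60*10 + 73/5688)*(-1/21758) = (-600 + 73/5688)*(-1/21758) = -3412727/5688*(-1/21758) = 3412727/123759504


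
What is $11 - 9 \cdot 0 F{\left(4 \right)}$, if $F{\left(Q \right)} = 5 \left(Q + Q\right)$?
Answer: $11$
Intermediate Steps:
$F{\left(Q \right)} = 10 Q$ ($F{\left(Q \right)} = 5 \cdot 2 Q = 10 Q$)
$11 - 9 \cdot 0 F{\left(4 \right)} = 11 - 9 \cdot 0 \cdot 10 \cdot 4 = 11 - 9 \cdot 0 \cdot 40 = 11 - 0 = 11 + 0 = 11$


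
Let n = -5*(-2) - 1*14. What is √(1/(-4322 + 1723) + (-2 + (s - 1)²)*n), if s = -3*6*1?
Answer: 3*I*√1077766315/2599 ≈ 37.895*I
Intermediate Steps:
s = -18 (s = -18*1 = -18)
n = -4 (n = 10 - 14 = -4)
√(1/(-4322 + 1723) + (-2 + (s - 1)²)*n) = √(1/(-4322 + 1723) + (-2 + (-18 - 1)²)*(-4)) = √(1/(-2599) + (-2 + (-19)²)*(-4)) = √(-1/2599 + (-2 + 361)*(-4)) = √(-1/2599 + 359*(-4)) = √(-1/2599 - 1436) = √(-3732165/2599) = 3*I*√1077766315/2599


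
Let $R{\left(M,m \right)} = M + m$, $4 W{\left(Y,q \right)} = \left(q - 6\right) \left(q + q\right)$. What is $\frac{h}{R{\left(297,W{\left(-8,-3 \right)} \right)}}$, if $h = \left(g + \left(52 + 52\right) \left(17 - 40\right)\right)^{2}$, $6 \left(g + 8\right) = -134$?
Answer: $\frac{105618578}{5589} \approx 18898.0$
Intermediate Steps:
$g = - \frac{91}{3}$ ($g = -8 + \frac{1}{6} \left(-134\right) = -8 - \frac{67}{3} = - \frac{91}{3} \approx -30.333$)
$W{\left(Y,q \right)} = \frac{q \left(-6 + q\right)}{2}$ ($W{\left(Y,q \right)} = \frac{\left(q - 6\right) \left(q + q\right)}{4} = \frac{\left(-6 + q\right) 2 q}{4} = \frac{2 q \left(-6 + q\right)}{4} = \frac{q \left(-6 + q\right)}{2}$)
$h = \frac{52809289}{9}$ ($h = \left(- \frac{91}{3} + \left(52 + 52\right) \left(17 - 40\right)\right)^{2} = \left(- \frac{91}{3} + 104 \left(-23\right)\right)^{2} = \left(- \frac{91}{3} - 2392\right)^{2} = \left(- \frac{7267}{3}\right)^{2} = \frac{52809289}{9} \approx 5.8677 \cdot 10^{6}$)
$\frac{h}{R{\left(297,W{\left(-8,-3 \right)} \right)}} = \frac{52809289}{9 \left(297 + \frac{1}{2} \left(-3\right) \left(-6 - 3\right)\right)} = \frac{52809289}{9 \left(297 + \frac{1}{2} \left(-3\right) \left(-9\right)\right)} = \frac{52809289}{9 \left(297 + \frac{27}{2}\right)} = \frac{52809289}{9 \cdot \frac{621}{2}} = \frac{52809289}{9} \cdot \frac{2}{621} = \frac{105618578}{5589}$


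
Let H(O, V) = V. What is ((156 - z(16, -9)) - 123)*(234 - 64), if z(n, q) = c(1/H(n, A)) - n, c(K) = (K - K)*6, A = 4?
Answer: 8330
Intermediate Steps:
c(K) = 0 (c(K) = 0*6 = 0)
z(n, q) = -n (z(n, q) = 0 - n = -n)
((156 - z(16, -9)) - 123)*(234 - 64) = ((156 - (-1)*16) - 123)*(234 - 64) = ((156 - 1*(-16)) - 123)*170 = ((156 + 16) - 123)*170 = (172 - 123)*170 = 49*170 = 8330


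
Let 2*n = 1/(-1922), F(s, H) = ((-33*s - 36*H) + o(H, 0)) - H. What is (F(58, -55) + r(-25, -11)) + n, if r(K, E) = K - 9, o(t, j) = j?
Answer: 334427/3844 ≈ 87.000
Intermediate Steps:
r(K, E) = -9 + K
F(s, H) = -37*H - 33*s (F(s, H) = ((-33*s - 36*H) + 0) - H = ((-36*H - 33*s) + 0) - H = (-36*H - 33*s) - H = -37*H - 33*s)
n = -1/3844 (n = (1/2)/(-1922) = (1/2)*(-1/1922) = -1/3844 ≈ -0.00026015)
(F(58, -55) + r(-25, -11)) + n = ((-37*(-55) - 33*58) + (-9 - 25)) - 1/3844 = ((2035 - 1914) - 34) - 1/3844 = (121 - 34) - 1/3844 = 87 - 1/3844 = 334427/3844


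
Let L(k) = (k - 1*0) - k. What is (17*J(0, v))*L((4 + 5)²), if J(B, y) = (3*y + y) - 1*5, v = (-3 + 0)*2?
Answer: 0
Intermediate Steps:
v = -6 (v = -3*2 = -6)
J(B, y) = -5 + 4*y (J(B, y) = 4*y - 5 = -5 + 4*y)
L(k) = 0 (L(k) = (k + 0) - k = k - k = 0)
(17*J(0, v))*L((4 + 5)²) = (17*(-5 + 4*(-6)))*0 = (17*(-5 - 24))*0 = (17*(-29))*0 = -493*0 = 0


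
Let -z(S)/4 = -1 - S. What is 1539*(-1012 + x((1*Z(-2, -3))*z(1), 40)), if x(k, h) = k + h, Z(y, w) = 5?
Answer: -1434348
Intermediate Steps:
z(S) = 4 + 4*S (z(S) = -4*(-1 - S) = 4 + 4*S)
x(k, h) = h + k
1539*(-1012 + x((1*Z(-2, -3))*z(1), 40)) = 1539*(-1012 + (40 + (1*5)*(4 + 4*1))) = 1539*(-1012 + (40 + 5*(4 + 4))) = 1539*(-1012 + (40 + 5*8)) = 1539*(-1012 + (40 + 40)) = 1539*(-1012 + 80) = 1539*(-932) = -1434348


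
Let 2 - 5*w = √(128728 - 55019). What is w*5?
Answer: 2 - √73709 ≈ -269.49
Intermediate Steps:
w = ⅖ - √73709/5 (w = ⅖ - √(128728 - 55019)/5 = ⅖ - √73709/5 ≈ -53.899)
w*5 = (⅖ - √73709/5)*5 = 2 - √73709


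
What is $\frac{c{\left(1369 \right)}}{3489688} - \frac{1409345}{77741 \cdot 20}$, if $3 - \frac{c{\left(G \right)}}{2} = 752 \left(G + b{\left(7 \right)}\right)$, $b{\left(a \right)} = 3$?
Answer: $- \frac{50790733860}{33911479351} \approx -1.4977$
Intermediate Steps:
$c{\left(G \right)} = -4506 - 1504 G$ ($c{\left(G \right)} = 6 - 2 \cdot 752 \left(G + 3\right) = 6 - 2 \cdot 752 \left(3 + G\right) = 6 - 2 \left(2256 + 752 G\right) = 6 - \left(4512 + 1504 G\right) = -4506 - 1504 G$)
$\frac{c{\left(1369 \right)}}{3489688} - \frac{1409345}{77741 \cdot 20} = \frac{-4506 - 2058976}{3489688} - \frac{1409345}{77741 \cdot 20} = \left(-4506 - 2058976\right) \frac{1}{3489688} - \frac{1409345}{1554820} = \left(-2063482\right) \frac{1}{3489688} - \frac{281869}{310964} = - \frac{1031741}{1744844} - \frac{281869}{310964} = - \frac{50790733860}{33911479351}$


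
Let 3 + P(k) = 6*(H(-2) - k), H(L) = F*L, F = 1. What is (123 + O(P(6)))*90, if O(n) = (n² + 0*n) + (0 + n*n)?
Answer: 479250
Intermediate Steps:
H(L) = L (H(L) = 1*L = L)
P(k) = -15 - 6*k (P(k) = -3 + 6*(-2 - k) = -3 + (-12 - 6*k) = -15 - 6*k)
O(n) = 2*n² (O(n) = (n² + 0) + (0 + n²) = n² + n² = 2*n²)
(123 + O(P(6)))*90 = (123 + 2*(-15 - 6*6)²)*90 = (123 + 2*(-15 - 36)²)*90 = (123 + 2*(-51)²)*90 = (123 + 2*2601)*90 = (123 + 5202)*90 = 5325*90 = 479250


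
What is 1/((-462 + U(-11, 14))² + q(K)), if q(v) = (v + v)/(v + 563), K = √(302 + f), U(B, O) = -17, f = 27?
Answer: 36325098791/8334466916219084 - 563*√329/8334466916219084 ≈ 4.3584e-6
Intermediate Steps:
K = √329 (K = √(302 + 27) = √329 ≈ 18.138)
q(v) = 2*v/(563 + v) (q(v) = (2*v)/(563 + v) = 2*v/(563 + v))
1/((-462 + U(-11, 14))² + q(K)) = 1/((-462 - 17)² + 2*√329/(563 + √329)) = 1/((-479)² + 2*√329/(563 + √329)) = 1/(229441 + 2*√329/(563 + √329))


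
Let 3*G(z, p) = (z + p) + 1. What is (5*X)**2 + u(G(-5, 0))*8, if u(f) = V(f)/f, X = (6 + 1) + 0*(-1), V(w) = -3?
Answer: 1243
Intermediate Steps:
X = 7 (X = 7 + 0 = 7)
G(z, p) = 1/3 + p/3 + z/3 (G(z, p) = ((z + p) + 1)/3 = ((p + z) + 1)/3 = (1 + p + z)/3 = 1/3 + p/3 + z/3)
u(f) = -3/f
(5*X)**2 + u(G(-5, 0))*8 = (5*7)**2 - 3/(1/3 + (1/3)*0 + (1/3)*(-5))*8 = 35**2 - 3/(1/3 + 0 - 5/3)*8 = 1225 - 3/(-4/3)*8 = 1225 - 3*(-3/4)*8 = 1225 + (9/4)*8 = 1225 + 18 = 1243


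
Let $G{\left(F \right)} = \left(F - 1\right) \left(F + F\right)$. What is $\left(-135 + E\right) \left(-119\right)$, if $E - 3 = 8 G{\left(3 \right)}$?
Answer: $4284$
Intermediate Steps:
$G{\left(F \right)} = 2 F \left(-1 + F\right)$ ($G{\left(F \right)} = \left(-1 + F\right) 2 F = 2 F \left(-1 + F\right)$)
$E = 99$ ($E = 3 + 8 \cdot 2 \cdot 3 \left(-1 + 3\right) = 3 + 8 \cdot 2 \cdot 3 \cdot 2 = 3 + 8 \cdot 12 = 3 + 96 = 99$)
$\left(-135 + E\right) \left(-119\right) = \left(-135 + 99\right) \left(-119\right) = \left(-36\right) \left(-119\right) = 4284$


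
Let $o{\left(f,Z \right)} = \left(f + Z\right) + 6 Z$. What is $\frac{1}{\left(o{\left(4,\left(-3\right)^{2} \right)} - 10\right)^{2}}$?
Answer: $\frac{1}{3249} \approx 0.00030779$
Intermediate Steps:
$o{\left(f,Z \right)} = f + 7 Z$ ($o{\left(f,Z \right)} = \left(Z + f\right) + 6 Z = f + 7 Z$)
$\frac{1}{\left(o{\left(4,\left(-3\right)^{2} \right)} - 10\right)^{2}} = \frac{1}{\left(\left(4 + 7 \left(-3\right)^{2}\right) - 10\right)^{2}} = \frac{1}{\left(\left(4 + 7 \cdot 9\right) - 10\right)^{2}} = \frac{1}{\left(\left(4 + 63\right) - 10\right)^{2}} = \frac{1}{\left(67 - 10\right)^{2}} = \frac{1}{57^{2}} = \frac{1}{3249}$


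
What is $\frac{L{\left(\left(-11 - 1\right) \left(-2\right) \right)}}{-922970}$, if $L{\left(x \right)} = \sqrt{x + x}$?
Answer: $- \frac{2 \sqrt{3}}{461485} \approx -7.5064 \cdot 10^{-6}$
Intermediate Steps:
$L{\left(x \right)} = \sqrt{2} \sqrt{x}$ ($L{\left(x \right)} = \sqrt{2 x} = \sqrt{2} \sqrt{x}$)
$\frac{L{\left(\left(-11 - 1\right) \left(-2\right) \right)}}{-922970} = \frac{\sqrt{2} \sqrt{\left(-11 - 1\right) \left(-2\right)}}{-922970} = \sqrt{2} \sqrt{\left(-12\right) \left(-2\right)} \left(- \frac{1}{922970}\right) = \sqrt{2} \sqrt{24} \left(- \frac{1}{922970}\right) = \sqrt{2} \cdot 2 \sqrt{6} \left(- \frac{1}{922970}\right) = 4 \sqrt{3} \left(- \frac{1}{922970}\right) = - \frac{2 \sqrt{3}}{461485}$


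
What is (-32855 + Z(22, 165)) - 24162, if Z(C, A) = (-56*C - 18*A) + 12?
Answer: -61207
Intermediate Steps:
Z(C, A) = 12 - 56*C - 18*A
(-32855 + Z(22, 165)) - 24162 = (-32855 + (12 - 56*22 - 18*165)) - 24162 = (-32855 + (12 - 1232 - 2970)) - 24162 = (-32855 - 4190) - 24162 = -37045 - 24162 = -61207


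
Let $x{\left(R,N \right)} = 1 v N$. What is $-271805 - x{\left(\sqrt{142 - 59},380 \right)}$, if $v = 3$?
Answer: $-272945$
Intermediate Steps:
$x{\left(R,N \right)} = 3 N$ ($x{\left(R,N \right)} = 1 \cdot 3 N = 3 N$)
$-271805 - x{\left(\sqrt{142 - 59},380 \right)} = -271805 - 3 \cdot 380 = -271805 - 1140 = -272945$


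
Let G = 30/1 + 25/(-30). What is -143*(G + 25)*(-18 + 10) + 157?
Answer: 186371/3 ≈ 62124.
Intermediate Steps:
G = 175/6 (G = 30*1 + 25*(-1/30) = 30 - ⅚ = 175/6 ≈ 29.167)
-143*(G + 25)*(-18 + 10) + 157 = -143*(175/6 + 25)*(-18 + 10) + 157 = -46475*(-8)/6 + 157 = -143*(-1300/3) + 157 = 185900/3 + 157 = 186371/3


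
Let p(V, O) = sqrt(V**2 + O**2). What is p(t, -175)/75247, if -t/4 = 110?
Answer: 5*sqrt(8969)/75247 ≈ 0.0062929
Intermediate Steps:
t = -440 (t = -4*110 = -440)
p(V, O) = sqrt(O**2 + V**2)
p(t, -175)/75247 = sqrt((-175)**2 + (-440)**2)/75247 = sqrt(30625 + 193600)*(1/75247) = sqrt(224225)*(1/75247) = (5*sqrt(8969))*(1/75247) = 5*sqrt(8969)/75247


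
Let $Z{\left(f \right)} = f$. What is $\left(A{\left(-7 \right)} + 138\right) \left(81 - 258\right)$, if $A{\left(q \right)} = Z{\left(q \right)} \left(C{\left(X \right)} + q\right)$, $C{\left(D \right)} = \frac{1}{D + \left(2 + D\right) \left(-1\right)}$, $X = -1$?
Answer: $- \frac{67437}{2} \approx -33719.0$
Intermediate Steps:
$C{\left(D \right)} = - \frac{1}{2}$ ($C{\left(D \right)} = \frac{1}{D - \left(2 + D\right)} = \frac{1}{-2} = - \frac{1}{2}$)
$A{\left(q \right)} = q \left(- \frac{1}{2} + q\right)$
$\left(A{\left(-7 \right)} + 138\right) \left(81 - 258\right) = \left(- 7 \left(- \frac{1}{2} - 7\right) + 138\right) \left(81 - 258\right) = \left(\left(-7\right) \left(- \frac{15}{2}\right) + 138\right) \left(-177\right) = \left(\frac{105}{2} + 138\right) \left(-177\right) = \frac{381}{2} \left(-177\right) = - \frac{67437}{2}$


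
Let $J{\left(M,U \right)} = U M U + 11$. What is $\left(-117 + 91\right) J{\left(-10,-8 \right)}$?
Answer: $16354$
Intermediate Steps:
$J{\left(M,U \right)} = 11 + M U^{2}$ ($J{\left(M,U \right)} = M U U + 11 = M U^{2} + 11 = 11 + M U^{2}$)
$\left(-117 + 91\right) J{\left(-10,-8 \right)} = \left(-117 + 91\right) \left(11 - 10 \left(-8\right)^{2}\right) = - 26 \left(11 - 640\right) = \left(-26\right) \left(-629\right) = 16354$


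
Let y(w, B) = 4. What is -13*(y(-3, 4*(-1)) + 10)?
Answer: -182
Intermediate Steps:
-13*(y(-3, 4*(-1)) + 10) = -13*(4 + 10) = -13*14 = -182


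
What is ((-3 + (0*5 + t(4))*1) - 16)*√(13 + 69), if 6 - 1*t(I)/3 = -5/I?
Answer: 11*√82/4 ≈ 24.902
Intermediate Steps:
t(I) = 18 + 15/I (t(I) = 18 - (-15)/I = 18 + 15/I)
((-3 + (0*5 + t(4))*1) - 16)*√(13 + 69) = ((-3 + (0*5 + (18 + 15/4))*1) - 16)*√(13 + 69) = ((-3 + (0 + (18 + 15*(¼)))*1) - 16)*√82 = ((-3 + (0 + (18 + 15/4))*1) - 16)*√82 = ((-3 + (0 + 87/4)*1) - 16)*√82 = ((-3 + (87/4)*1) - 16)*√82 = ((-3 + 87/4) - 16)*√82 = (75/4 - 16)*√82 = 11*√82/4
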